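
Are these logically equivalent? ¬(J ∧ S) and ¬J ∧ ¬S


Expression 1: ¬(J ∧ S)
Expression 2: ¬J ∧ ¬S
Truth table (J S | Expr1 Expr2):
  T T |   F     F
  T F |   T     F   ← differ
  F T |   T     F   ← differ
  F F |   T     T
Counterexample: J=T, S=F gives Expr1 = T but Expr2 = F, so the expressions are NOT logically equivalent.

No


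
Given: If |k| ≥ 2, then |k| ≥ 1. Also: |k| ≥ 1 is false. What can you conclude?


Modus tollens: P → Q, ¬Q ⊢ ¬P
P: |k| ≥ 2
Q: |k| ≥ 1
We have P → Q and Q is false.
By modus tollens, P must be false.

It is not the case that |k| ≥ 2


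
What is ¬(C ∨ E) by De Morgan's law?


De Morgan's law: ¬(P ∨ Q) ≡ ¬P ∧ ¬Q
¬(C ∨ E) = ¬C ∧ ¬E

¬C ∧ ¬E


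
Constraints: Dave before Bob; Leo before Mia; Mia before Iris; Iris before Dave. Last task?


Constraints: Dave before Bob; Leo before Mia; Mia before Iris; Iris before Dave
The last task can have nothing scheduled after it, so it must never appear on the left of a 'before'.
Tasks appearing before some other task: Dave, Leo, Mia, Iris.
The only task not in that list is Bob → it is last.

Bob


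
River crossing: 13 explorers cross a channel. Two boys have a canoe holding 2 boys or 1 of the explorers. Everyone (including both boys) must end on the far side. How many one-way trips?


Per crossing of one of the explorers: boys→, one←, one of the explorers→, one← = 4 trips
13 × 4 = 52, + 1 final boys→ = 53
Minimum trips = 53

53


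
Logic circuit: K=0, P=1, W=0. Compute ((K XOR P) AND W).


K XOR P = 0^1 = 1
1 AND 0 = 0

0


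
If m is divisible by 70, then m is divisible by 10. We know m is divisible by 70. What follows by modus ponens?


Modus ponens: P → Q, P ⊢ Q
P: m is divisible by 70
Q: m is divisible by 10
We have P → Q and P is true.
By modus ponens, Q must be true.

m is divisible by 10


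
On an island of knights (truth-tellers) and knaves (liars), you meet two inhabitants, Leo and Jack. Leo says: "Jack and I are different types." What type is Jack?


Leo says: "Jack and I are different types."
Case 1: Leo is a Knight (truth-teller)
  Statement is true → they ARE different → Jack is a Knave
Case 2: Leo is a Knave (liar)
  Statement is false → they are NOT different → Jack is a Knave
In both cases, Jack is a Knave.

Knave


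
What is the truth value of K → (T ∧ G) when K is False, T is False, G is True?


K = False, T = False, G = True
Step 1: T ∧ G = False AND True = False
Step 2: K → (False): false only when K=True and consequent=False.
Result: True

True


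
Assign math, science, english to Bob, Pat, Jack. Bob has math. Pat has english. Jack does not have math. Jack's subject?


From clues:
  Bob → math
  Pat → english
By elimination, Jack gets the remaining.

science


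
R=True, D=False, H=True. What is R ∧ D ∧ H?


R = True, D = False, H = True
Expression: R ∧ D ∧ H
Step 1: R ∧ D = True AND False = False
Step 2: (False) ∧ H = False AND True = False

False


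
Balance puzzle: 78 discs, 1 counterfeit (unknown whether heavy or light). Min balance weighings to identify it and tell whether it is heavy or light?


Let n = 78. 156 possibilities (n discs × lighter/heavier); each weighing has 3 outcomes.
Bound for k weighings: say the first weighing puts j discs on each pan. If it tips, the 2j weighed discs remain suspects (each with a known direction) and k-1 weighings give 3^(k-1) outcomes; 3^(k-1) is odd, so 2j ≤ 3^(k-1) - 1. If it balances, the n - 2j unweighed discs remain with direction unknown: 2(n - 2j) ≤ 3^(k-1) - 1 by the same parity argument. Adding, n ≤ (3^(k-1) - 1) + (3^(k-1) - 1)/2 = (3^k - 3)/2, and the classical three-group strategy achieves this (3 discs in 2 weighings, 12 in 3, 39 in 4, 120 in 5).
So we need the smallest k with (3^k - 3)/2 ≥ 78.
k = 4: (3^4 - 3)/2 = 39 < 78 ✗
k = 5: (3^5 - 3)/2 = 120 ≥ 78 ✓

5


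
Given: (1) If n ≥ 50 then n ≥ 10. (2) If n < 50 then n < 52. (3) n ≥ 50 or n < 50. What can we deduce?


Constructive dilemma: (P → Q) ∧ (R → S), P ∨ R ⊢ Q ∨ S
Premise 1: n ≥ 50 → n ≥ 10
Premise 2: n < 50 → n < 52
Premise 3: n ≥ 50 ∨ n < 50
Case 1: Assuming n ≥ 50, then by Premise 1, n ≥ 10.
Case 2: Assuming n < 50, then by Premise 2, n < 52.
Since one of n ≥ 50 or n < 50 must hold, we get n ≥ 10 or n < 52.

n ≥ 10 or n < 52.


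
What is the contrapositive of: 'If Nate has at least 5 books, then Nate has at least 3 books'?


Original: If Nate has at least 5 books, then Nate has at least 3 books
Contrapositive: If ¬Q, then ¬P
Negate Q: not (Nate has at least 3 books)
Negate P: not (Nate has at least 5 books)

If not (Nate has at least 3 books), then not (Nate has at least 5 books).


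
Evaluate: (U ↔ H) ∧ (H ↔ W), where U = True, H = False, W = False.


U = True, H = False, W = False
Step 1: U ↔ H is true when U and H have the same value. Result: False
Step 2: H ↔ W is true when H and W have the same value. Result: True
Step 3: False ∧ True = False

False


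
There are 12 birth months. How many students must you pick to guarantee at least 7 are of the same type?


Pigeonhole: to guarantee k in one of n categories, need (k-1)×n + 1.
k = 7, n = 12
Minimum = (7-1) × 12 + 1 = 6 × 12 + 1

73


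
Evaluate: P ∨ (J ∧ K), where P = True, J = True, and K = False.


P = True, J = True, K = False
Step 1: J ∧ K = True AND False = False
Step 2: P ∨ False = True OR False = True
AND evaluated first (higher precedence); then OR applied.

True


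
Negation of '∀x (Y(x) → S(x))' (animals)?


Original: ∀x (Y(x) → S(x))
Rule: ¬∀→∃, ¬∃→∀, negate predicate.
Negation: ∃x (Y(x) ∧ ¬S(x))

∃x (Y(x) ∧ ¬S(x))


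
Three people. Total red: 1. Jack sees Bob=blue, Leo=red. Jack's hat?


Total red = 1, seen red = 1
Own red = 1 - 1 = 0
Jack's hat is blue.

blue


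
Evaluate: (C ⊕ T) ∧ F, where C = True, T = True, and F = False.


C = True, T = True, F = False
Step 1: C ⊕ T = True XOR True = False
Step 2: False ∧ F = False AND False = False
XOR true when exactly one of C,T is true; then AND with F.

False


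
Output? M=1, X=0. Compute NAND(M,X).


M AND X = 0
NOT(0) = 1

1


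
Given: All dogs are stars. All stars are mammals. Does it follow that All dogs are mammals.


Premise 1: All dogs are stars.
Premise 2: All stars are mammals.
Conclusion: All dogs are mammals.
Barbara syllogism (AAA-1): All A are B, All B are C → All A are C.
Middle term (stars) distributed in premise 2.

Valid


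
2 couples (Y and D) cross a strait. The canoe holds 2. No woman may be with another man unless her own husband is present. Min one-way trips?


Label couples Y and D.
1. WY+WD → (far: WY,WD; near: HY,HD)
2. WY ←   (far: WD; near: HY,HD,WY)
3. HY+HD → (far: HY,HD,WD; near: WY)
4. HY ←   (far: HD,WD; near: HY,WY)  — HY returns, since WY is alone on near bank
5. HY+WY → (far: all four; near: empty)
Every state respects the constraint.
Minimum trips = 5

5


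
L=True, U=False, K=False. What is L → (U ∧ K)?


L = True, U = False, K = False
Expression: L → (U ∧ K)
Step 1: U ∧ K = False AND False = False
Step 2: L → (False) = True → False = False

False


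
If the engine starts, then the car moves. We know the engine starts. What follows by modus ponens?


Modus ponens: P → Q, P ⊢ Q
P: the engine starts
Q: the car moves
We have P → Q and P is true.
By modus ponens, Q must be true.

The car moves


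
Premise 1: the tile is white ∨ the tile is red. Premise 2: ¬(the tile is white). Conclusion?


Disjunctive syllogism: P ∨ Q, ¬P ⊢ Q
Disjunction: the tile is white ∨ the tile is red
We know it is not the case that the tile is white.
By disjunctive syllogism, the other disjunct must be true.

The tile is red


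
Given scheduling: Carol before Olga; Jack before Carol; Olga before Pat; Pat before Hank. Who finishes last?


Constraints: Carol before Olga; Jack before Carol; Olga before Pat; Pat before Hank
The last task can have nothing scheduled after it, so it must never appear on the left of a 'before'.
Tasks appearing before some other task: Carol, Jack, Olga, Pat.
The only task not in that list is Hank → it is last.

Hank


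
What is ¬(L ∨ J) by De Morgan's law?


De Morgan's law: ¬(P ∨ Q) ≡ ¬P ∧ ¬Q
¬(L ∨ J) = ¬L ∧ ¬J

¬L ∧ ¬J


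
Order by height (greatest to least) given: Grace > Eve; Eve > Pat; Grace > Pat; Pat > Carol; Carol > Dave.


Constraints: Grace > Eve; Eve > Pat; Grace > Pat; Pat > Carol; Carol > Dave
Method: at each step, the next-highest is the one remaining person who never appears on the smaller side of a constraint between remaining people.
  Step 1: remaining {Eve, Carol, Grace, Pat, Dave}; on the smaller side: {Eve, Carol, Pat, Dave} → Grace is next (Grace > Eve; Grace > Pat).
  Step 2: remaining {Eve, Carol, Pat, Dave}; on the smaller side: {Carol, Pat, Dave} → Eve is next (Eve > Pat).
  Step 3: remaining {Carol, Pat, Dave}; on the smaller side: {Carol, Dave} → Pat is next (Pat > Carol).
  Step 4: remaining {Carol, Dave}; on the smaller side: {Dave} → Carol is next (Carol > Dave).
  Step 5: only Dave remains → lowest.
Final ranking (highest to lowest):

Grace > Eve > Pat > Carol > Dave


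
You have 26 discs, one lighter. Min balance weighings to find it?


Each weighing has 3 outcomes (left heavy / balance / right heavy), so k weighings distinguish at most 3^k cases; splitting into three near-equal groups achieves this.
Need 3^k ≥ 26: 3^2 = 9 < 26 ≤ 3^3 = 27
k = ⌈log₃(26)⌉ = 3

3


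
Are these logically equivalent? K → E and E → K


Expression 1: K → E
Expression 2: E → K
Truth table (K E | Expr1 Expr2):
  T T |   T     T
  T F |   F     T   ← differ
  F T |   T     F   ← differ
  F F |   T     T
Counterexample: K=T, E=F gives Expr1 = F but Expr2 = T, so the expressions are NOT logically equivalent.

No


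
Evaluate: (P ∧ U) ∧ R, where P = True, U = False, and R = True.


P = True, U = False, R = True
Step 1: P ∧ U = True AND False = False
Step 2: False ∧ R = False AND True = False
AND is true only when ALL operands are true.

False


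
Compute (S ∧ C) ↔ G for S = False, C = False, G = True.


S = False, C = False, G = True
Step 1: S ∧ C = False AND False = False
Step 2: (False) ↔ G: true when both sides have same truth value.
Result: False ↔ True = False

False


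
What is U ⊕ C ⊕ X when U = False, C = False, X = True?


U = False, C = False, X = True
Step 1: U ⊕ C = False XOR False = False
Step 2: False ⊕ X = False XOR True = True
XOR is true when an odd number of operands are true.

True


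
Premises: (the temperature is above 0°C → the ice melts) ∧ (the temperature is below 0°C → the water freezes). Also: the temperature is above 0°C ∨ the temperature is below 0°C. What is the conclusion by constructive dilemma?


Constructive dilemma: (P → Q) ∧ (R → S), P ∨ R ⊢ Q ∨ S
Premise 1: the temperature is above 0°C → the ice melts
Premise 2: the temperature is below 0°C → the water freezes
Premise 3: the temperature is above 0°C ∨ the temperature is below 0°C
Case 1: Assuming the temperature is above 0°C, then by Premise 1, the ice melts.
Case 2: Assuming the temperature is below 0°C, then by Premise 2, the water freezes.
Since one of the temperature is above 0°C or the temperature is below 0°C must hold, we get the ice melts or the water freezes.

The ice melts or the water freezes.


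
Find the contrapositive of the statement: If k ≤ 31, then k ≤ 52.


Original: If k ≤ 31, then k ≤ 52
Contrapositive: If ¬Q, then ¬P
Negate Q: not (k ≤ 52)
Negate P: not (k ≤ 31)

If not (k ≤ 52), then not (k ≤ 31).


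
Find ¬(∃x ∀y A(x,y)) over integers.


Original: ∃x ∀y A(x,y)
Rule: ¬∀→∃, ¬∃→∀, negate predicate.
Negation: ∀x ∃y ¬A(x,y)

∀x ∃y ¬A(x,y)


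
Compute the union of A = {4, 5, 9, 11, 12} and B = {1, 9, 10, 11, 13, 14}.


A = {4, 5, 9, 11, 12}
B = {1, 9, 10, 11, 13, 14}
Operation: union
All elements combined: 1, 4, 5, 9, 10, 11, 12, 13, 14

{1, 4, 5, 9, 10, 11, 12, 13, 14}


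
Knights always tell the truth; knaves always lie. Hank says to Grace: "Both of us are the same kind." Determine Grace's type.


Hank says: "Both of us are the same kind."
Case 1: Hank is a Knight (truth-teller)
  Statement is true → they ARE the same → Grace is also a Knight
Case 2: Hank is a Knave (liar)
  Statement is false → they are NOT the same → Grace is a Knight
In both cases, Grace is a Knight.

Knight


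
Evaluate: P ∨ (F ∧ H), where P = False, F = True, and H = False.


P = False, F = True, H = False
Step 1: F ∧ H = True AND False = False
Step 2: P ∨ False = False OR False = False
AND evaluated first (higher precedence); then OR applied.

False


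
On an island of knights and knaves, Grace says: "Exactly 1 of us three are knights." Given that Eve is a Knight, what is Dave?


Grace claims exactly 1 knights among Grace, Eve, Dave.
Given: Eve is a Knight.

Case 1: Grace is a Knight (tells truth)
  Then exactly 1 of the three are knights.
  Counting Grace, Eve: 2 knight(s) so far. Need -1 more → impossible.
Case 2: Grace is a Knave (lies)
  Then the count is NOT 1.
  If Dave = Knave, count = 1 = 1 → claim would be true, contradicts lie.
  If Dave = Knight, count = 2 ≠ 1 → lie confirmed ✓

Dave is a Knight.

Knight


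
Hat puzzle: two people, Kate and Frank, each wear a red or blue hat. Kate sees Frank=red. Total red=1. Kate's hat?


Total red = 1, Frank = red
Red accounted for: 1
Remaining for Kate: 0
Kate's hat is blue.

blue


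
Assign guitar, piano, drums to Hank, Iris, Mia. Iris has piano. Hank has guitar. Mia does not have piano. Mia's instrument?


From clues:
  Hank → guitar
  Iris → piano
By elimination, Mia gets the remaining.

drums


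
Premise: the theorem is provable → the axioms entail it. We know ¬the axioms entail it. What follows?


Modus tollens: P → Q, ¬Q ⊢ ¬P
P: the theorem is provable
Q: the axioms entail it
We have P → Q and Q is false.
By modus tollens, P must be false.

It is not the case that the theorem is provable


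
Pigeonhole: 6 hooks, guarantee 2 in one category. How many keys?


Pigeonhole: to guarantee k in one of n categories, need (k-1)×n + 1.
k = 2, n = 6
Minimum = (2-1) × 6 + 1 = 1 × 6 + 1

7


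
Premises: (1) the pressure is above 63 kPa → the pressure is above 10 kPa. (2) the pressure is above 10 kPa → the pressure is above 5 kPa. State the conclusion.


Hypothetical syllogism: P → Q, Q → R ⊢ P → R
Premise 1: the pressure is above 63 kPa → the pressure is above 10 kPa
Premise 2: the pressure is above 10 kPa → the pressure is above 5 kPa
Chain the implications: the middle term (the pressure is above 10 kPa) links the two.
Conclusion: If the pressure is above 63 kPa, then the pressure is above 5 kPa.

If the pressure is above 63 kPa, then the pressure is above 5 kPa.


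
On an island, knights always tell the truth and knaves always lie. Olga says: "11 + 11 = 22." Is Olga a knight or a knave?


Statement: "11 + 11 = 22."
Actual: 11 + 11 = 22
Claimed: 22
Statement is TRUE → Olga tells the truth → Knight

Knight


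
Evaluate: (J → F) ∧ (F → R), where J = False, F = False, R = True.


J = False, F = False, R = True
Step 1: J → F is false only when J=True and F=False. Result: True
Step 2: F → R is false only when F=True and R=False. Result: True
Step 3: True ∧ True = True

True


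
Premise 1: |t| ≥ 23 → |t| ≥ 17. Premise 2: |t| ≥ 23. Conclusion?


Modus ponens: P → Q, P ⊢ Q
P: |t| ≥ 23
Q: |t| ≥ 17
We have P → Q and P is true.
By modus ponens, Q must be true.

|t| ≥ 17


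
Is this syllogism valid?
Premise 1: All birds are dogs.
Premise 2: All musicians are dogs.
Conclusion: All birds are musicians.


Premise 1: All birds are dogs.
Premise 2: All musicians are dogs.
Conclusion: All birds are musicians.
Fallacy: undistributed middle. dogs is predicate in both.
Counterexample: birds and musicians could be disjoint subsets of dogs.

Invalid


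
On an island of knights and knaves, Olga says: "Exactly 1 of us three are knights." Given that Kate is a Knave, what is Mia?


Olga claims exactly 1 knights among Olga, Kate, Mia.
Given: Kate is a Knave.

Case 1: Olga is a Knight (tells truth)
  Then exactly 1 of the three are knights.
  Counting Olga, Kate: 1 knight(s) so far. Need 0 more → Mia = Knave.
Case 2: Olga is a Knave (lies)
  Then the count is NOT 1.
  If Mia = Knight, count = 1 = 1 → claim would be true, contradicts lie.
  If Mia = Knave, count = 0 ≠ 1 → lie confirmed ✓

Mia is a Knave.

Knave


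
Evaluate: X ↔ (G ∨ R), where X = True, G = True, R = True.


X = True, G = True, R = True
Step 1: G ∨ R = True OR True = True
Step 2: X ↔ (True): true when both sides have same truth value.
Result: True ↔ True = True

True


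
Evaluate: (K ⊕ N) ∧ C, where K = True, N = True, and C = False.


K = True, N = True, C = False
Step 1: K ⊕ N = True XOR True = False
Step 2: False ∧ C = False AND False = False
XOR true when exactly one of K,N is true; then AND with C.

False


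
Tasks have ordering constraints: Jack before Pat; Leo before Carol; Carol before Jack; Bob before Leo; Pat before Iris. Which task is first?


Constraints: Jack before Pat; Leo before Carol; Carol before Jack; Bob before Leo; Pat before Iris
The first task can have nothing scheduled before it, so it must never appear on the right of a 'before'.
Tasks appearing after some 'before': Pat, Carol, Jack, Leo, Iris.
The only task not in that list is Bob → it is first.

Bob


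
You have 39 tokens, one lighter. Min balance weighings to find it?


Each weighing has 3 outcomes (left heavy / balance / right heavy), so k weighings distinguish at most 3^k cases; splitting into three near-equal groups achieves this.
Need 3^k ≥ 39: 3^3 = 27 < 39 ≤ 3^4 = 81
k = ⌈log₃(39)⌉ = 4

4


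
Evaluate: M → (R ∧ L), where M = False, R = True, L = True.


M = False, R = True, L = True
Step 1: R ∧ L = True AND True = True
Step 2: M → (True): false only when M=True and consequent=False.
Result: True

True


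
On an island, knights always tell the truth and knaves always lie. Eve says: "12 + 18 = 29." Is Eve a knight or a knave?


Statement: "12 + 18 = 29."
Actual: 12 + 18 = 30
Claimed: 29
Statement is FALSE → Eve lies → Knave

Knave


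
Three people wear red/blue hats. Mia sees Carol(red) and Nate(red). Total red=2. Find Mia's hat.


Total red = 2, seen red = 2
Own red = 2 - 2 = 0
Mia's hat is blue.

blue


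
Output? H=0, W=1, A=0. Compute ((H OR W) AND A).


H OR W = 0|1 = 1
1 AND 0 = 0

0


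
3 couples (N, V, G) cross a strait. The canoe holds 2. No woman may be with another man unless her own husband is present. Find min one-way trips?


Label couples N, V, G (H = husband, W = wife).
Counting alone: 6 people, the canoe carries 2 and someone must bring it back, so each round trip nets at most +1 on the far side until the last crossing → at least 9 trips. The jealousy constraint makes 9 impossible; the shortest valid schedule has 11:
1. WN+WV →  (far: WN,WV; near: HN,HV,HG,WG)
2. WN ←       (far: WV; near: HN,HV,HG,WN,WG)
3. WN+WG →  (far: WN,WV,WG; near: HN,HV,HG)
4. WN ←       (far: WV,WG; near: HN,HV,HG,WN)
5. HV+HG →  (far: HV,WV,HG,WG; near: HN,WN)
6. HV+WV ←  (far: HG,WG; near: HN,WN,HV,WV)
7. HN+HV →  (far: HN,HV,HG,WG; near: WN,WV)
8. WG ←       (far: HN,HV,HG; near: WN,WV,WG)
9. WN+WV →  (far: HN,WN,HV,WV,HG; near: WG)
10. HG ←      (far: HN,WN,HV,WV; near: HG,WG)
11. HG+WG → (far: all six; near: empty)
In every state each wife is either with her husband or with no other man.
Minimum trips = 11

11


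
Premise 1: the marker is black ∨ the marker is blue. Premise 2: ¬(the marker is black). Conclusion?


Disjunctive syllogism: P ∨ Q, ¬P ⊢ Q
Disjunction: the marker is black ∨ the marker is blue
We know it is not the case that the marker is black.
By disjunctive syllogism, the other disjunct must be true.

The marker is blue


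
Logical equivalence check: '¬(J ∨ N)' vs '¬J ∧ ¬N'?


Expression 1: ¬(J ∨ N)
Expression 2: ¬J ∧ ¬N
Truth table (J N | Expr1 Expr2):
  T T |   F     F
  T F |   F     F
  F T |   F     F
  F F |   T     T
All 4 rows agree, so the expressions are logically equivalent.

Yes


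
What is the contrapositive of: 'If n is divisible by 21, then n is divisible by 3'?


Original: If n is divisible by 21, then n is divisible by 3
Contrapositive: If ¬Q, then ¬P
Negate Q: not (n is divisible by 3)
Negate P: not (n is divisible by 21)

If not (n is divisible by 3), then not (n is divisible by 21).


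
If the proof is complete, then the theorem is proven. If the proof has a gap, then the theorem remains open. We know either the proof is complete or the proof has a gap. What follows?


Constructive dilemma: (P → Q) ∧ (R → S), P ∨ R ⊢ Q ∨ S
Premise 1: the proof is complete → the theorem is proven
Premise 2: the proof has a gap → the theorem remains open
Premise 3: the proof is complete ∨ the proof has a gap
Case 1: Assuming the proof is complete, then by Premise 1, the theorem is proven.
Case 2: Assuming the proof has a gap, then by Premise 2, the theorem remains open.
Since one of the proof is complete or the proof has a gap must hold, we get the theorem is proven or the theorem remains open.

The theorem is proven or the theorem remains open.


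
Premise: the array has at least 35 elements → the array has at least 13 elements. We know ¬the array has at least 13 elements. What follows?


Modus tollens: P → Q, ¬Q ⊢ ¬P
P: the array has at least 35 elements
Q: the array has at least 13 elements
We have P → Q and Q is false.
By modus tollens, P must be false.

It is not the case that the array has at least 35 elements


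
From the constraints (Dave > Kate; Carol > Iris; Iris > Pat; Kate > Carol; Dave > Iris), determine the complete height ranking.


Constraints: Dave > Kate; Carol > Iris; Iris > Pat; Kate > Carol; Dave > Iris
Method: at each step, the next-highest is the one remaining person who never appears on the smaller side of a constraint between remaining people.
  Step 1: remaining {Kate, Carol, Dave, Iris, Pat}; on the smaller side: {Kate, Carol, Iris, Pat} → Dave is next (Dave > Kate; Dave > Iris).
  Step 2: remaining {Kate, Carol, Iris, Pat}; on the smaller side: {Carol, Iris, Pat} → Kate is next (Kate > Carol).
  Step 3: remaining {Carol, Iris, Pat}; on the smaller side: {Iris, Pat} → Carol is next (Carol > Iris).
  Step 4: remaining {Iris, Pat}; on the smaller side: {Pat} → Iris is next (Iris > Pat).
  Step 5: only Pat remains → lowest.
Final ranking (highest to lowest):

Dave > Kate > Carol > Iris > Pat


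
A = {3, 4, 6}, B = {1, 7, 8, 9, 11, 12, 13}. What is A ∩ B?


A = {3, 4, 6}
B = {1, 7, 8, 9, 11, 12, 13}
Operation: intersection
Elements in both: none

∅


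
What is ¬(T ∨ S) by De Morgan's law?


De Morgan's law: ¬(P ∨ Q) ≡ ¬P ∧ ¬Q
¬(T ∨ S) = ¬T ∧ ¬S

¬T ∧ ¬S


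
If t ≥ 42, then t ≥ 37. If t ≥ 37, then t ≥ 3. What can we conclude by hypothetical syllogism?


Hypothetical syllogism: P → Q, Q → R ⊢ P → R
Premise 1: t ≥ 42 → t ≥ 37
Premise 2: t ≥ 37 → t ≥ 3
Chain the implications: the middle term (t ≥ 37) links the two.
Conclusion: If t ≥ 42, then t ≥ 3.

If t ≥ 42, then t ≥ 3.


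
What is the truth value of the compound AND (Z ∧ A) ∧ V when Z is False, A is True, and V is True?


Z = False, A = True, V = True
Step 1: Z ∧ A = False AND True = False
Step 2: False ∧ V = False AND True = False
AND is true only when ALL operands are true.

False


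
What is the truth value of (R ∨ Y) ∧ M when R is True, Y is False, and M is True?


R = True, Y = False, M = True
Step 1: R ∨ Y = True OR False = True
Step 2: True ∧ M = True AND True = True
OR is true when at least one operand is true; AND requires both.

True


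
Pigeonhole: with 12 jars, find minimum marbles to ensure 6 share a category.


Pigeonhole: to guarantee k in one of n categories, need (k-1)×n + 1.
k = 6, n = 12
Minimum = (6-1) × 12 + 1 = 5 × 12 + 1

61


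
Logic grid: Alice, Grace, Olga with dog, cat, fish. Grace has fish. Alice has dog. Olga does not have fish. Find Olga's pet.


From clues:
  Grace → fish
  Alice → dog
By elimination, Olga gets the remaining.

cat


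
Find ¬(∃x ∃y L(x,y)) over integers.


Original: ∃x ∃y L(x,y)
Rule: ¬∀→∃, ¬∃→∀, negate predicate.
Negation: ∀x ∀y ¬L(x,y)

∀x ∀y ¬L(x,y)


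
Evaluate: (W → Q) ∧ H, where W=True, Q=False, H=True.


W = True, Q = False, H = True
Expression: (W → Q) ∧ H
Step 1: W → Q = True → False (false only if W=True, Q=False) = False
Step 2: (False) ∧ H = False AND True = False

False


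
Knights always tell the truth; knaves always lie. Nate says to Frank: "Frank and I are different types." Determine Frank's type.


Nate says: "Frank and I are different types."
Case 1: Nate is a Knight (truth-teller)
  Statement is true → they ARE different → Frank is a Knave
Case 2: Nate is a Knave (liar)
  Statement is false → they are NOT different → Frank is a Knave
In both cases, Frank is a Knave.

Knave


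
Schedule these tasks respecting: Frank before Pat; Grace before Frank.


Constraints: Frank before Pat; Grace before Frank
Method: repeatedly schedule the remaining task that has no remaining task required before it.
  Step 1: remaining {Grace, Frank, Pat}; every task except Grace still has a predecessor pending → schedule Grace.
  Step 2: remaining {Frank, Pat}; every task except Frank still has a predecessor pending → schedule Frank.
  Step 3: only Pat remains → schedule Pat.
Resulting order:

Grace → Frank → Pat


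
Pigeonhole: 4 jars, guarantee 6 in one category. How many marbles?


Pigeonhole: to guarantee k in one of n categories, need (k-1)×n + 1.
k = 6, n = 4
Minimum = (6-1) × 4 + 1 = 5 × 4 + 1

21


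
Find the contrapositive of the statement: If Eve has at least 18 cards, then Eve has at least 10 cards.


Original: If Eve has at least 18 cards, then Eve has at least 10 cards
Contrapositive: If ¬Q, then ¬P
Negate Q: not (Eve has at least 10 cards)
Negate P: not (Eve has at least 18 cards)

If not (Eve has at least 10 cards), then not (Eve has at least 18 cards).


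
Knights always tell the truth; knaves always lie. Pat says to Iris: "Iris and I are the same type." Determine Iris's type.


Pat says: "Iris and I are the same type."
Case 1: Pat is a Knight (truth-teller)
  Statement is true → they ARE the same → Iris is also a Knight
Case 2: Pat is a Knave (liar)
  Statement is false → they are NOT the same → Iris is a Knight
In both cases, Iris is a Knight.

Knight


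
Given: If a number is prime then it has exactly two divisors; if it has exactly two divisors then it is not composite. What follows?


Hypothetical syllogism: P → Q, Q → R ⊢ P → R
Premise 1: a number is prime → it has exactly two divisors
Premise 2: it has exactly two divisors → it is not composite
Chain the implications: the middle term (it has exactly two divisors) links the two.
Conclusion: If a number is prime, then it is not composite.

If a number is prime, then it is not composite.


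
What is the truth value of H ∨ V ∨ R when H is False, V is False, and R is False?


H = False, V = False, R = False
Step 1: H ∨ V = False OR False = False
Step 2: False ∨ R = False OR False = False
OR is true when at least one operand is true.

False


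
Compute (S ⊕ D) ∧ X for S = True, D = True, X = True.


S = True, D = True, X = True
Step 1: S ⊕ D = True XOR True = False
Step 2: False ∧ X = False AND True = False
XOR true when exactly one of S,D is true; then AND with X.

False


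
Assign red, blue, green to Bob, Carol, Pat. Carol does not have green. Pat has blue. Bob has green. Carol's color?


From clues:
  Pat → blue
  Bob → green
By elimination, Carol gets the remaining.

red


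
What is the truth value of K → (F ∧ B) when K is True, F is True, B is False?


K = True, F = True, B = False
Step 1: F ∧ B = True AND False = False
Step 2: K → (False): false only when K=True and consequent=False.
Result: False

False


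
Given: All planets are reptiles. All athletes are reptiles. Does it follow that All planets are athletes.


Premise 1: All planets are reptiles.
Premise 2: All athletes are reptiles.
Conclusion: All planets are athletes.
Fallacy: undistributed middle. reptiles is predicate in both.
Counterexample: planets and athletes could be disjoint subsets of reptiles.

Invalid


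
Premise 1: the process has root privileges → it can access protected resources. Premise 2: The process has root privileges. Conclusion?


Modus ponens: P → Q, P ⊢ Q
P: the process has root privileges
Q: it can access protected resources
We have P → Q and P is true.
By modus ponens, Q must be true.

It can access protected resources


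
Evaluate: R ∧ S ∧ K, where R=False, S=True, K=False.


R = False, S = True, K = False
Expression: R ∧ S ∧ K
Step 1: R ∧ S = False AND True = False
Step 2: (False) ∧ K = False AND False = False

False


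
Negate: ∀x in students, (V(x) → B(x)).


Original: ∀x (V(x) → B(x))
Rule: ¬∀→∃, ¬∃→∀, negate predicate.
Negation: ∃x (V(x) ∧ ¬B(x))

∃x (V(x) ∧ ¬B(x))


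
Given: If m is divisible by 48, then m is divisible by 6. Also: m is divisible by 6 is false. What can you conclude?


Modus tollens: P → Q, ¬Q ⊢ ¬P
P: m is divisible by 48
Q: m is divisible by 6
We have P → Q and Q is false.
By modus tollens, P must be false.

It is not the case that m is divisible by 48


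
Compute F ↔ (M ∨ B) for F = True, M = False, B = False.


F = True, M = False, B = False
Step 1: M ∨ B = False OR False = False
Step 2: F ↔ (False): true when both sides have same truth value.
Result: True ↔ False = False

False


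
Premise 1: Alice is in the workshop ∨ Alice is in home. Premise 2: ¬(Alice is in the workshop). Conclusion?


Disjunctive syllogism: P ∨ Q, ¬P ⊢ Q
Disjunction: Alice is in the workshop ∨ Alice is in home
We know it is not the case that Alice is in the workshop.
By disjunctive syllogism, the other disjunct must be true.

Alice is in home


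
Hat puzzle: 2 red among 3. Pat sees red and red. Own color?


Total red = 2, seen red = 2
Own red = 2 - 2 = 0
Pat's hat is blue.

blue


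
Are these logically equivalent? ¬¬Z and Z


Expression 1: ¬¬Z
Expression 2: Z
Truth table (Z | Expr1 Expr2):
  T |   T     T
  F |   F     F
All 2 rows agree, so the expressions are logically equivalent.

Yes


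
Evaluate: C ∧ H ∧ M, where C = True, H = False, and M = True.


C = True, H = False, M = True
Step 1: C ∧ H = True AND False = False
Step 2: (False) ∧ M = (False) AND True = False
AND is true only when ALL operands are true.

False


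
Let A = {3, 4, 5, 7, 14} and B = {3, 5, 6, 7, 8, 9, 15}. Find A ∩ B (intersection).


A = {3, 4, 5, 7, 14}
B = {3, 5, 6, 7, 8, 9, 15}
Operation: intersection
Elements in both: 3, 5, 7

{3, 5, 7}


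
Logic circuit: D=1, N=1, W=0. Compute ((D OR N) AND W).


D OR N = 1|1 = 1
1 AND 0 = 0

0


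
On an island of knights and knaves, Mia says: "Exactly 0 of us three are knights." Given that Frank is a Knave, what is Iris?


Mia claims exactly 0 knights among Mia, Frank, Iris.
Given: Frank is a Knave.

Case 1: Mia is a Knight (tells truth)
  Then exactly 0 of the three are knights.
  Counting Mia, Frank: 1 knight(s) so far. Need -1 more → impossible.
Case 2: Mia is a Knave (lies)
  Then the count is NOT 0.
  If Iris = Knave, count = 0 = 0 → claim would be true, contradicts lie.
  If Iris = Knight, count = 1 ≠ 0 → lie confirmed ✓

Iris is a Knight.

Knight


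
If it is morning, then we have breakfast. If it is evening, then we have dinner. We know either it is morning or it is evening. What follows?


Constructive dilemma: (P → Q) ∧ (R → S), P ∨ R ⊢ Q ∨ S
Premise 1: it is morning → we have breakfast
Premise 2: it is evening → we have dinner
Premise 3: it is morning ∨ it is evening
Case 1: Assuming it is morning, then by Premise 1, we have breakfast.
Case 2: Assuming it is evening, then by Premise 2, we have dinner.
Since one of it is morning or it is evening must hold, we get we have breakfast or we have dinner.

We have breakfast or we have dinner.


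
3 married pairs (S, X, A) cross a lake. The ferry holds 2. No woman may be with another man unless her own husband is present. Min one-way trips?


Label couples S, X, A (H = husband, W = wife).
Counting alone: 6 people, the ferry carries 2 and someone must bring it back, so each round trip nets at most +1 on the far side until the last crossing → at least 9 trips. The jealousy constraint makes 9 impossible; the shortest valid schedule has 11:
1. WS+WX →  (far: WS,WX; near: HS,HX,HA,WA)
2. WS ←       (far: WX; near: HS,HX,HA,WS,WA)
3. WS+WA →  (far: WS,WX,WA; near: HS,HX,HA)
4. WS ←       (far: WX,WA; near: HS,HX,HA,WS)
5. HX+HA →  (far: HX,WX,HA,WA; near: HS,WS)
6. HX+WX ←  (far: HA,WA; near: HS,WS,HX,WX)
7. HS+HX →  (far: HS,HX,HA,WA; near: WS,WX)
8. WA ←       (far: HS,HX,HA; near: WS,WX,WA)
9. WS+WX →  (far: HS,WS,HX,WX,HA; near: WA)
10. HA ←      (far: HS,WS,HX,WX; near: HA,WA)
11. HA+WA → (far: all six; near: empty)
In every state each wife is either with her husband or with no other man.
Minimum trips = 11

11


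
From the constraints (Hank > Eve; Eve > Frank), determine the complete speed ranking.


Constraints: Hank > Eve; Eve > Frank
Method: at each step, the next-highest is the one remaining person who never appears on the smaller side of a constraint between remaining people.
  Step 1: remaining {Hank, Eve, Frank}; on the smaller side: {Eve, Frank} → Hank is next (Hank > Eve).
  Step 2: remaining {Eve, Frank}; on the smaller side: {Frank} → Eve is next (Eve > Frank).
  Step 3: only Frank remains → lowest.
Final ranking (highest to lowest):

Hank > Eve > Frank


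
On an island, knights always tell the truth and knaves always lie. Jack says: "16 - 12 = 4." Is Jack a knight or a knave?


Statement: "16 - 12 = 4."
Actual: 16 - 12 = 4
Claimed: 4
Statement is TRUE → Jack tells the truth → Knight

Knight


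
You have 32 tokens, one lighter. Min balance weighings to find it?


Each weighing has 3 outcomes (left heavy / balance / right heavy), so k weighings distinguish at most 3^k cases; splitting into three near-equal groups achieves this.
Need 3^k ≥ 32: 3^3 = 27 < 32 ≤ 3^4 = 81
k = ⌈log₃(32)⌉ = 4

4


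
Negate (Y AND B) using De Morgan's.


De Morgan's law: ¬(P ∧ Q) ≡ ¬P ∨ ¬Q
¬(Y ∧ B) = ¬Y ∨ ¬B

¬Y ∨ ¬B


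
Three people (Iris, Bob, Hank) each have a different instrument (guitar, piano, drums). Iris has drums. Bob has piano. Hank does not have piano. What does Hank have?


From clues:
  Iris → drums
  Bob → piano
By elimination, Hank gets the remaining.

guitar


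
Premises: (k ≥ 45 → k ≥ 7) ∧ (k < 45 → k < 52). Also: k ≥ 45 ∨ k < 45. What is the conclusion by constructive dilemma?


Constructive dilemma: (P → Q) ∧ (R → S), P ∨ R ⊢ Q ∨ S
Premise 1: k ≥ 45 → k ≥ 7
Premise 2: k < 45 → k < 52
Premise 3: k ≥ 45 ∨ k < 45
Case 1: Assuming k ≥ 45, then by Premise 1, k ≥ 7.
Case 2: Assuming k < 45, then by Premise 2, k < 52.
Since one of k ≥ 45 or k < 45 must hold, we get k ≥ 7 or k < 52.

k ≥ 7 or k < 52.


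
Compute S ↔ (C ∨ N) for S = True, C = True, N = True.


S = True, C = True, N = True
Step 1: C ∨ N = True OR True = True
Step 2: S ↔ (True): true when both sides have same truth value.
Result: True ↔ True = True

True


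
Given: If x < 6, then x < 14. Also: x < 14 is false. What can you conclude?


Modus tollens: P → Q, ¬Q ⊢ ¬P
P: x < 6
Q: x < 14
We have P → Q and Q is false.
By modus tollens, P must be false.

It is not the case that x < 6


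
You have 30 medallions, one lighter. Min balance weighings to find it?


Each weighing has 3 outcomes (left heavy / balance / right heavy), so k weighings distinguish at most 3^k cases; splitting into three near-equal groups achieves this.
Need 3^k ≥ 30: 3^3 = 27 < 30 ≤ 3^4 = 81
k = ⌈log₃(30)⌉ = 4

4


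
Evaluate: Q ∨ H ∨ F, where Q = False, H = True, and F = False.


Q = False, H = True, F = False
Step 1: Q ∨ H = False OR True = True
Step 2: True ∨ F = True OR False = True
OR is true when at least one operand is true.

True


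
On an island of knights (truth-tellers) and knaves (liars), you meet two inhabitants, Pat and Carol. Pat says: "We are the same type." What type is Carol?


Pat says: "We are the same type."
Case 1: Pat is a Knight (truth-teller)
  Statement is true → they ARE the same → Carol is also a Knight
Case 2: Pat is a Knave (liar)
  Statement is false → they are NOT the same → Carol is a Knight
In both cases, Carol is a Knight.

Knight


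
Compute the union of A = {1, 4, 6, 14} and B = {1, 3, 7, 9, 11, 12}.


A = {1, 4, 6, 14}
B = {1, 3, 7, 9, 11, 12}
Operation: union
All elements combined: 1, 3, 4, 6, 7, 9, 11, 12, 14

{1, 3, 4, 6, 7, 9, 11, 12, 14}


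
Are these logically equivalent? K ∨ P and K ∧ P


Expression 1: K ∨ P
Expression 2: K ∧ P
Truth table (K P | Expr1 Expr2):
  T T |   T     T
  T F |   T     F   ← differ
  F T |   T     F   ← differ
  F F |   F     F
Counterexample: K=T, P=F gives Expr1 = T but Expr2 = F, so the expressions are NOT logically equivalent.

No


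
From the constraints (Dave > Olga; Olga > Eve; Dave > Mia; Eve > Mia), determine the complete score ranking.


Constraints: Dave > Olga; Olga > Eve; Dave > Mia; Eve > Mia
Method: at each step, the next-highest is the one remaining person who never appears on the smaller side of a constraint between remaining people.
  Step 1: remaining {Eve, Dave, Olga, Mia}; on the smaller side: {Eve, Olga, Mia} → Dave is next (Dave > Olga; Dave > Mia).
  Step 2: remaining {Eve, Olga, Mia}; on the smaller side: {Eve, Mia} → Olga is next (Olga > Eve).
  Step 3: remaining {Eve, Mia}; on the smaller side: {Mia} → Eve is next (Eve > Mia).
  Step 4: only Mia remains → lowest.
Final ranking (highest to lowest):

Dave > Olga > Eve > Mia


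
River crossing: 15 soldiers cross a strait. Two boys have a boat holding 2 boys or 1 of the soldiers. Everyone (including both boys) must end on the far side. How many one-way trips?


Per crossing of one of the soldiers: boys→, one←, one of the soldiers→, one← = 4 trips
15 × 4 = 60, + 1 final boys→ = 61
Minimum trips = 61

61


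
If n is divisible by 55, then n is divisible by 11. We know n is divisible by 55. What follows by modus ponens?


Modus ponens: P → Q, P ⊢ Q
P: n is divisible by 55
Q: n is divisible by 11
We have P → Q and P is true.
By modus ponens, Q must be true.

n is divisible by 11


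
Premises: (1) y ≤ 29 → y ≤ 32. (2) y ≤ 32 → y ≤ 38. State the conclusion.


Hypothetical syllogism: P → Q, Q → R ⊢ P → R
Premise 1: y ≤ 29 → y ≤ 32
Premise 2: y ≤ 32 → y ≤ 38
Chain the implications: the middle term (y ≤ 32) links the two.
Conclusion: If y ≤ 29, then y ≤ 38.

If y ≤ 29, then y ≤ 38.


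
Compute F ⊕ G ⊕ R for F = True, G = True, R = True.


F = True, G = True, R = True
Step 1: F ⊕ G = True XOR True = False
Step 2: False ⊕ R = False XOR True = True
XOR is true when an odd number of operands are true.

True
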